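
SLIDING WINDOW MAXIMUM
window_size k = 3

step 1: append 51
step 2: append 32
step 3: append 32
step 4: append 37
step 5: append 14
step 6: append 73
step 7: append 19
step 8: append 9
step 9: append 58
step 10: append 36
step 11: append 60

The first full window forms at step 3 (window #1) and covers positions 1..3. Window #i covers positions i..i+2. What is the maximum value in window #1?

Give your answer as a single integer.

step 1: append 51 -> window=[51] (not full yet)
step 2: append 32 -> window=[51, 32] (not full yet)
step 3: append 32 -> window=[51, 32, 32] -> max=51
Window #1 max = 51

Answer: 51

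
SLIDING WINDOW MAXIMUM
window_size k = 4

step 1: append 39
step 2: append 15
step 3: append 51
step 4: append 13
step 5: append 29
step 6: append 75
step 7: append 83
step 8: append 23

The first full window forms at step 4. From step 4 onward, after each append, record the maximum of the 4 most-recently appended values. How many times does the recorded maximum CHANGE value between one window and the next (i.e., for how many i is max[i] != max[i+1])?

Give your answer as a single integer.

Answer: 2

Derivation:
step 1: append 39 -> window=[39] (not full yet)
step 2: append 15 -> window=[39, 15] (not full yet)
step 3: append 51 -> window=[39, 15, 51] (not full yet)
step 4: append 13 -> window=[39, 15, 51, 13] -> max=51
step 5: append 29 -> window=[15, 51, 13, 29] -> max=51
step 6: append 75 -> window=[51, 13, 29, 75] -> max=75
step 7: append 83 -> window=[13, 29, 75, 83] -> max=83
step 8: append 23 -> window=[29, 75, 83, 23] -> max=83
Recorded maximums: 51 51 75 83 83
Changes between consecutive maximums: 2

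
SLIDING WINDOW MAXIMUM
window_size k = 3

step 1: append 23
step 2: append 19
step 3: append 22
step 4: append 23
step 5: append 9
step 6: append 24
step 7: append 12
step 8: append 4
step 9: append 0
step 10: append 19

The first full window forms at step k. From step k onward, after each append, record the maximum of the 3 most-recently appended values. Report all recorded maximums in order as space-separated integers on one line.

Answer: 23 23 23 24 24 24 12 19

Derivation:
step 1: append 23 -> window=[23] (not full yet)
step 2: append 19 -> window=[23, 19] (not full yet)
step 3: append 22 -> window=[23, 19, 22] -> max=23
step 4: append 23 -> window=[19, 22, 23] -> max=23
step 5: append 9 -> window=[22, 23, 9] -> max=23
step 6: append 24 -> window=[23, 9, 24] -> max=24
step 7: append 12 -> window=[9, 24, 12] -> max=24
step 8: append 4 -> window=[24, 12, 4] -> max=24
step 9: append 0 -> window=[12, 4, 0] -> max=12
step 10: append 19 -> window=[4, 0, 19] -> max=19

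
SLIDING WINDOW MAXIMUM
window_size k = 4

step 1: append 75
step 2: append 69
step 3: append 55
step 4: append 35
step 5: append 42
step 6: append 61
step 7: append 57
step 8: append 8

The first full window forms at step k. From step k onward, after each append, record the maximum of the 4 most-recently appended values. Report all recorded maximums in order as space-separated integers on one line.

Answer: 75 69 61 61 61

Derivation:
step 1: append 75 -> window=[75] (not full yet)
step 2: append 69 -> window=[75, 69] (not full yet)
step 3: append 55 -> window=[75, 69, 55] (not full yet)
step 4: append 35 -> window=[75, 69, 55, 35] -> max=75
step 5: append 42 -> window=[69, 55, 35, 42] -> max=69
step 6: append 61 -> window=[55, 35, 42, 61] -> max=61
step 7: append 57 -> window=[35, 42, 61, 57] -> max=61
step 8: append 8 -> window=[42, 61, 57, 8] -> max=61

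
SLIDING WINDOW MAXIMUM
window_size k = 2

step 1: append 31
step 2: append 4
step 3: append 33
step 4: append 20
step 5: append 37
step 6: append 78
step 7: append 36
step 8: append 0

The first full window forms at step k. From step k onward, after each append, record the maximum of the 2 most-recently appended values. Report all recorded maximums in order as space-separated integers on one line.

Answer: 31 33 33 37 78 78 36

Derivation:
step 1: append 31 -> window=[31] (not full yet)
step 2: append 4 -> window=[31, 4] -> max=31
step 3: append 33 -> window=[4, 33] -> max=33
step 4: append 20 -> window=[33, 20] -> max=33
step 5: append 37 -> window=[20, 37] -> max=37
step 6: append 78 -> window=[37, 78] -> max=78
step 7: append 36 -> window=[78, 36] -> max=78
step 8: append 0 -> window=[36, 0] -> max=36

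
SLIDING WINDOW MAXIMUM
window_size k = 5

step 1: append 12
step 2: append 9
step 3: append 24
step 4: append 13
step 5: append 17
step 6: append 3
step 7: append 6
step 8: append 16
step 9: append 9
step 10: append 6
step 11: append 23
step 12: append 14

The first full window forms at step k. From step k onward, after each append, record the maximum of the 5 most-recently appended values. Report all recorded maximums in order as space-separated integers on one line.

step 1: append 12 -> window=[12] (not full yet)
step 2: append 9 -> window=[12, 9] (not full yet)
step 3: append 24 -> window=[12, 9, 24] (not full yet)
step 4: append 13 -> window=[12, 9, 24, 13] (not full yet)
step 5: append 17 -> window=[12, 9, 24, 13, 17] -> max=24
step 6: append 3 -> window=[9, 24, 13, 17, 3] -> max=24
step 7: append 6 -> window=[24, 13, 17, 3, 6] -> max=24
step 8: append 16 -> window=[13, 17, 3, 6, 16] -> max=17
step 9: append 9 -> window=[17, 3, 6, 16, 9] -> max=17
step 10: append 6 -> window=[3, 6, 16, 9, 6] -> max=16
step 11: append 23 -> window=[6, 16, 9, 6, 23] -> max=23
step 12: append 14 -> window=[16, 9, 6, 23, 14] -> max=23

Answer: 24 24 24 17 17 16 23 23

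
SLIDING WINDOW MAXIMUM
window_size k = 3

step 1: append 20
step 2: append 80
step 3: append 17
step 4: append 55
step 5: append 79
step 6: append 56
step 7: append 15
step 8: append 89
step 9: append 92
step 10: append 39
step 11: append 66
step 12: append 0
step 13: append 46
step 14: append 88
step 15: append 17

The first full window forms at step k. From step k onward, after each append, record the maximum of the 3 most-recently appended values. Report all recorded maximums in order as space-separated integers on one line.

step 1: append 20 -> window=[20] (not full yet)
step 2: append 80 -> window=[20, 80] (not full yet)
step 3: append 17 -> window=[20, 80, 17] -> max=80
step 4: append 55 -> window=[80, 17, 55] -> max=80
step 5: append 79 -> window=[17, 55, 79] -> max=79
step 6: append 56 -> window=[55, 79, 56] -> max=79
step 7: append 15 -> window=[79, 56, 15] -> max=79
step 8: append 89 -> window=[56, 15, 89] -> max=89
step 9: append 92 -> window=[15, 89, 92] -> max=92
step 10: append 39 -> window=[89, 92, 39] -> max=92
step 11: append 66 -> window=[92, 39, 66] -> max=92
step 12: append 0 -> window=[39, 66, 0] -> max=66
step 13: append 46 -> window=[66, 0, 46] -> max=66
step 14: append 88 -> window=[0, 46, 88] -> max=88
step 15: append 17 -> window=[46, 88, 17] -> max=88

Answer: 80 80 79 79 79 89 92 92 92 66 66 88 88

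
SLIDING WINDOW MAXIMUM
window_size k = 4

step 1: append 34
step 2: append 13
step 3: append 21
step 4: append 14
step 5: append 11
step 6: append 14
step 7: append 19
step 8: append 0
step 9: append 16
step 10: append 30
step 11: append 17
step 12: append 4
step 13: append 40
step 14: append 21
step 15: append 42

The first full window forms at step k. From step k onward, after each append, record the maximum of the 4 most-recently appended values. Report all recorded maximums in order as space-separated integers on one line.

Answer: 34 21 21 19 19 19 30 30 30 40 40 42

Derivation:
step 1: append 34 -> window=[34] (not full yet)
step 2: append 13 -> window=[34, 13] (not full yet)
step 3: append 21 -> window=[34, 13, 21] (not full yet)
step 4: append 14 -> window=[34, 13, 21, 14] -> max=34
step 5: append 11 -> window=[13, 21, 14, 11] -> max=21
step 6: append 14 -> window=[21, 14, 11, 14] -> max=21
step 7: append 19 -> window=[14, 11, 14, 19] -> max=19
step 8: append 0 -> window=[11, 14, 19, 0] -> max=19
step 9: append 16 -> window=[14, 19, 0, 16] -> max=19
step 10: append 30 -> window=[19, 0, 16, 30] -> max=30
step 11: append 17 -> window=[0, 16, 30, 17] -> max=30
step 12: append 4 -> window=[16, 30, 17, 4] -> max=30
step 13: append 40 -> window=[30, 17, 4, 40] -> max=40
step 14: append 21 -> window=[17, 4, 40, 21] -> max=40
step 15: append 42 -> window=[4, 40, 21, 42] -> max=42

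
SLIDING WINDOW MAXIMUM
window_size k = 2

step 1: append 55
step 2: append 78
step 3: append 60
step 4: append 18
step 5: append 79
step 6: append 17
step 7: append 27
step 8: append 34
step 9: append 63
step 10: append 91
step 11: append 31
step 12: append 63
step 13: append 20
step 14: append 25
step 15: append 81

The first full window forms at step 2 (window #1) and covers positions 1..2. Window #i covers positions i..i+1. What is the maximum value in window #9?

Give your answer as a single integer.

Answer: 91

Derivation:
step 1: append 55 -> window=[55] (not full yet)
step 2: append 78 -> window=[55, 78] -> max=78
step 3: append 60 -> window=[78, 60] -> max=78
step 4: append 18 -> window=[60, 18] -> max=60
step 5: append 79 -> window=[18, 79] -> max=79
step 6: append 17 -> window=[79, 17] -> max=79
step 7: append 27 -> window=[17, 27] -> max=27
step 8: append 34 -> window=[27, 34] -> max=34
step 9: append 63 -> window=[34, 63] -> max=63
step 10: append 91 -> window=[63, 91] -> max=91
Window #9 max = 91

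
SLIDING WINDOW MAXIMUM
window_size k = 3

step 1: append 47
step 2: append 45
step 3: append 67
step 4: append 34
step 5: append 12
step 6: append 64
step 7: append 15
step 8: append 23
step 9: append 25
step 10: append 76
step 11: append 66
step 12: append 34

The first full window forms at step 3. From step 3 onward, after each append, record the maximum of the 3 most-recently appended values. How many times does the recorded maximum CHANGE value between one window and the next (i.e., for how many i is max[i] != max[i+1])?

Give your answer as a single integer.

Answer: 3

Derivation:
step 1: append 47 -> window=[47] (not full yet)
step 2: append 45 -> window=[47, 45] (not full yet)
step 3: append 67 -> window=[47, 45, 67] -> max=67
step 4: append 34 -> window=[45, 67, 34] -> max=67
step 5: append 12 -> window=[67, 34, 12] -> max=67
step 6: append 64 -> window=[34, 12, 64] -> max=64
step 7: append 15 -> window=[12, 64, 15] -> max=64
step 8: append 23 -> window=[64, 15, 23] -> max=64
step 9: append 25 -> window=[15, 23, 25] -> max=25
step 10: append 76 -> window=[23, 25, 76] -> max=76
step 11: append 66 -> window=[25, 76, 66] -> max=76
step 12: append 34 -> window=[76, 66, 34] -> max=76
Recorded maximums: 67 67 67 64 64 64 25 76 76 76
Changes between consecutive maximums: 3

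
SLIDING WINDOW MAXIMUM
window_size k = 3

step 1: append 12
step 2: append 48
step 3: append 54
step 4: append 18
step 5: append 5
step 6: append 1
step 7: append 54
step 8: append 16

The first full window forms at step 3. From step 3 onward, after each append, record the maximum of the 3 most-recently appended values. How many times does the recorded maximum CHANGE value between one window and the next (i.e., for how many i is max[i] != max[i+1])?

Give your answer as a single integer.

Answer: 2

Derivation:
step 1: append 12 -> window=[12] (not full yet)
step 2: append 48 -> window=[12, 48] (not full yet)
step 3: append 54 -> window=[12, 48, 54] -> max=54
step 4: append 18 -> window=[48, 54, 18] -> max=54
step 5: append 5 -> window=[54, 18, 5] -> max=54
step 6: append 1 -> window=[18, 5, 1] -> max=18
step 7: append 54 -> window=[5, 1, 54] -> max=54
step 8: append 16 -> window=[1, 54, 16] -> max=54
Recorded maximums: 54 54 54 18 54 54
Changes between consecutive maximums: 2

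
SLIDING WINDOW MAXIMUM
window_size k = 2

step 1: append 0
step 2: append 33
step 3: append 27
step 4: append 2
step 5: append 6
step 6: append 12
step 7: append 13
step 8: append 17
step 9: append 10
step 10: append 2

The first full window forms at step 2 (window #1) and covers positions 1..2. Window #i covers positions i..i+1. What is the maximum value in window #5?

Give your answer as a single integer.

Answer: 12

Derivation:
step 1: append 0 -> window=[0] (not full yet)
step 2: append 33 -> window=[0, 33] -> max=33
step 3: append 27 -> window=[33, 27] -> max=33
step 4: append 2 -> window=[27, 2] -> max=27
step 5: append 6 -> window=[2, 6] -> max=6
step 6: append 12 -> window=[6, 12] -> max=12
Window #5 max = 12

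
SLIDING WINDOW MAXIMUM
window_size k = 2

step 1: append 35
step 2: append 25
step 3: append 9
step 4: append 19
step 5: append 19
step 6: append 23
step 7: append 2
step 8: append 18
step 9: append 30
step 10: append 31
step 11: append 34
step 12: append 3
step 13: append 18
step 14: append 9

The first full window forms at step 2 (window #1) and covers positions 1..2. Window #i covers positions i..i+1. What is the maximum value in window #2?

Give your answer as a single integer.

Answer: 25

Derivation:
step 1: append 35 -> window=[35] (not full yet)
step 2: append 25 -> window=[35, 25] -> max=35
step 3: append 9 -> window=[25, 9] -> max=25
Window #2 max = 25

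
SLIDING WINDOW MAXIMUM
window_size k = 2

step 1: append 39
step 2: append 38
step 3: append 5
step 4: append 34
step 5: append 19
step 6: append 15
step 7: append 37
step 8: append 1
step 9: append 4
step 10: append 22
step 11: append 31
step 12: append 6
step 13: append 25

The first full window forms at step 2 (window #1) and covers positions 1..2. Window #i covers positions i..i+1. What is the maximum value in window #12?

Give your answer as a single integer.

Answer: 25

Derivation:
step 1: append 39 -> window=[39] (not full yet)
step 2: append 38 -> window=[39, 38] -> max=39
step 3: append 5 -> window=[38, 5] -> max=38
step 4: append 34 -> window=[5, 34] -> max=34
step 5: append 19 -> window=[34, 19] -> max=34
step 6: append 15 -> window=[19, 15] -> max=19
step 7: append 37 -> window=[15, 37] -> max=37
step 8: append 1 -> window=[37, 1] -> max=37
step 9: append 4 -> window=[1, 4] -> max=4
step 10: append 22 -> window=[4, 22] -> max=22
step 11: append 31 -> window=[22, 31] -> max=31
step 12: append 6 -> window=[31, 6] -> max=31
step 13: append 25 -> window=[6, 25] -> max=25
Window #12 max = 25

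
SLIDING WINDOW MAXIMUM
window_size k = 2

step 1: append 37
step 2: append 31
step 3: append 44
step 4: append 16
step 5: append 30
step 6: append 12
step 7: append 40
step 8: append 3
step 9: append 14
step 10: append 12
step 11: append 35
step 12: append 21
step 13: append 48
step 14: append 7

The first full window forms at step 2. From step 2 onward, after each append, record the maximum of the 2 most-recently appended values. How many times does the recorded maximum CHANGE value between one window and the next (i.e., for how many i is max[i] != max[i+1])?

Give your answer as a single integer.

step 1: append 37 -> window=[37] (not full yet)
step 2: append 31 -> window=[37, 31] -> max=37
step 3: append 44 -> window=[31, 44] -> max=44
step 4: append 16 -> window=[44, 16] -> max=44
step 5: append 30 -> window=[16, 30] -> max=30
step 6: append 12 -> window=[30, 12] -> max=30
step 7: append 40 -> window=[12, 40] -> max=40
step 8: append 3 -> window=[40, 3] -> max=40
step 9: append 14 -> window=[3, 14] -> max=14
step 10: append 12 -> window=[14, 12] -> max=14
step 11: append 35 -> window=[12, 35] -> max=35
step 12: append 21 -> window=[35, 21] -> max=35
step 13: append 48 -> window=[21, 48] -> max=48
step 14: append 7 -> window=[48, 7] -> max=48
Recorded maximums: 37 44 44 30 30 40 40 14 14 35 35 48 48
Changes between consecutive maximums: 6

Answer: 6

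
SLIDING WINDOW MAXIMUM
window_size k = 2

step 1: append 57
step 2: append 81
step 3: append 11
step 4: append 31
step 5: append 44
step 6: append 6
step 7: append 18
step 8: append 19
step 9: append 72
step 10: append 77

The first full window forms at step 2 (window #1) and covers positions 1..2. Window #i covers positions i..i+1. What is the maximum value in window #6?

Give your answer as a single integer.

step 1: append 57 -> window=[57] (not full yet)
step 2: append 81 -> window=[57, 81] -> max=81
step 3: append 11 -> window=[81, 11] -> max=81
step 4: append 31 -> window=[11, 31] -> max=31
step 5: append 44 -> window=[31, 44] -> max=44
step 6: append 6 -> window=[44, 6] -> max=44
step 7: append 18 -> window=[6, 18] -> max=18
Window #6 max = 18

Answer: 18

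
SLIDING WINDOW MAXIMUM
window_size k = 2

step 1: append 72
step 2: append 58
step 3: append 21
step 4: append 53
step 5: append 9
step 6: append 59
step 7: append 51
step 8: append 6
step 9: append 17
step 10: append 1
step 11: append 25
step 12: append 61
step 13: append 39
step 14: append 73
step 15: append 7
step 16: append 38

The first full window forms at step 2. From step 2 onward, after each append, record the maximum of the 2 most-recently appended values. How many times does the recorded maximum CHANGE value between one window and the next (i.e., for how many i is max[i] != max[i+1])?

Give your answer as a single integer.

step 1: append 72 -> window=[72] (not full yet)
step 2: append 58 -> window=[72, 58] -> max=72
step 3: append 21 -> window=[58, 21] -> max=58
step 4: append 53 -> window=[21, 53] -> max=53
step 5: append 9 -> window=[53, 9] -> max=53
step 6: append 59 -> window=[9, 59] -> max=59
step 7: append 51 -> window=[59, 51] -> max=59
step 8: append 6 -> window=[51, 6] -> max=51
step 9: append 17 -> window=[6, 17] -> max=17
step 10: append 1 -> window=[17, 1] -> max=17
step 11: append 25 -> window=[1, 25] -> max=25
step 12: append 61 -> window=[25, 61] -> max=61
step 13: append 39 -> window=[61, 39] -> max=61
step 14: append 73 -> window=[39, 73] -> max=73
step 15: append 7 -> window=[73, 7] -> max=73
step 16: append 38 -> window=[7, 38] -> max=38
Recorded maximums: 72 58 53 53 59 59 51 17 17 25 61 61 73 73 38
Changes between consecutive maximums: 9

Answer: 9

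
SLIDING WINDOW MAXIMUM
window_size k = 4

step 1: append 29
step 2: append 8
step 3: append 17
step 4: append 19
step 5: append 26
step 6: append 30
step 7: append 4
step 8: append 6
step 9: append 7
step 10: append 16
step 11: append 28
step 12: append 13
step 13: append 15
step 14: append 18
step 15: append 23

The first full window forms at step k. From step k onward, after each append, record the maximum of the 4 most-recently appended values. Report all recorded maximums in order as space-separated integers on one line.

step 1: append 29 -> window=[29] (not full yet)
step 2: append 8 -> window=[29, 8] (not full yet)
step 3: append 17 -> window=[29, 8, 17] (not full yet)
step 4: append 19 -> window=[29, 8, 17, 19] -> max=29
step 5: append 26 -> window=[8, 17, 19, 26] -> max=26
step 6: append 30 -> window=[17, 19, 26, 30] -> max=30
step 7: append 4 -> window=[19, 26, 30, 4] -> max=30
step 8: append 6 -> window=[26, 30, 4, 6] -> max=30
step 9: append 7 -> window=[30, 4, 6, 7] -> max=30
step 10: append 16 -> window=[4, 6, 7, 16] -> max=16
step 11: append 28 -> window=[6, 7, 16, 28] -> max=28
step 12: append 13 -> window=[7, 16, 28, 13] -> max=28
step 13: append 15 -> window=[16, 28, 13, 15] -> max=28
step 14: append 18 -> window=[28, 13, 15, 18] -> max=28
step 15: append 23 -> window=[13, 15, 18, 23] -> max=23

Answer: 29 26 30 30 30 30 16 28 28 28 28 23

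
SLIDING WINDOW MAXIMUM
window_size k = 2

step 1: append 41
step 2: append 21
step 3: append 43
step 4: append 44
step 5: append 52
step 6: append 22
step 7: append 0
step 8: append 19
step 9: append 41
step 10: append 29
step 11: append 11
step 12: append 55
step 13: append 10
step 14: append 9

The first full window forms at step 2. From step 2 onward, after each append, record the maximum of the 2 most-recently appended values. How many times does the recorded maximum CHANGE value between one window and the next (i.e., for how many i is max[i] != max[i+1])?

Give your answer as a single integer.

step 1: append 41 -> window=[41] (not full yet)
step 2: append 21 -> window=[41, 21] -> max=41
step 3: append 43 -> window=[21, 43] -> max=43
step 4: append 44 -> window=[43, 44] -> max=44
step 5: append 52 -> window=[44, 52] -> max=52
step 6: append 22 -> window=[52, 22] -> max=52
step 7: append 0 -> window=[22, 0] -> max=22
step 8: append 19 -> window=[0, 19] -> max=19
step 9: append 41 -> window=[19, 41] -> max=41
step 10: append 29 -> window=[41, 29] -> max=41
step 11: append 11 -> window=[29, 11] -> max=29
step 12: append 55 -> window=[11, 55] -> max=55
step 13: append 10 -> window=[55, 10] -> max=55
step 14: append 9 -> window=[10, 9] -> max=10
Recorded maximums: 41 43 44 52 52 22 19 41 41 29 55 55 10
Changes between consecutive maximums: 9

Answer: 9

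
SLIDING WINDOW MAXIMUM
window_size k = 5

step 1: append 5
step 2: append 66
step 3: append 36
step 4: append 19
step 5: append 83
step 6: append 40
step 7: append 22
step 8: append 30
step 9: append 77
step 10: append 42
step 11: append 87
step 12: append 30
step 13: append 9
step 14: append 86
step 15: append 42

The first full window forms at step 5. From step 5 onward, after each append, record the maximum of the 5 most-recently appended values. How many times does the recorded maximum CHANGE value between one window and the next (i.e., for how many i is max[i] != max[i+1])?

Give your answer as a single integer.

Answer: 2

Derivation:
step 1: append 5 -> window=[5] (not full yet)
step 2: append 66 -> window=[5, 66] (not full yet)
step 3: append 36 -> window=[5, 66, 36] (not full yet)
step 4: append 19 -> window=[5, 66, 36, 19] (not full yet)
step 5: append 83 -> window=[5, 66, 36, 19, 83] -> max=83
step 6: append 40 -> window=[66, 36, 19, 83, 40] -> max=83
step 7: append 22 -> window=[36, 19, 83, 40, 22] -> max=83
step 8: append 30 -> window=[19, 83, 40, 22, 30] -> max=83
step 9: append 77 -> window=[83, 40, 22, 30, 77] -> max=83
step 10: append 42 -> window=[40, 22, 30, 77, 42] -> max=77
step 11: append 87 -> window=[22, 30, 77, 42, 87] -> max=87
step 12: append 30 -> window=[30, 77, 42, 87, 30] -> max=87
step 13: append 9 -> window=[77, 42, 87, 30, 9] -> max=87
step 14: append 86 -> window=[42, 87, 30, 9, 86] -> max=87
step 15: append 42 -> window=[87, 30, 9, 86, 42] -> max=87
Recorded maximums: 83 83 83 83 83 77 87 87 87 87 87
Changes between consecutive maximums: 2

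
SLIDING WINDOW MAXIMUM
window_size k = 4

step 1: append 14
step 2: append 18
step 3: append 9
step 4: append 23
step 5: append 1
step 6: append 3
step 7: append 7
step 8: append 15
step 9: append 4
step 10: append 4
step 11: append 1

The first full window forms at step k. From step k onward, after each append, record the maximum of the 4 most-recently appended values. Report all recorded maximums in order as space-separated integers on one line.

step 1: append 14 -> window=[14] (not full yet)
step 2: append 18 -> window=[14, 18] (not full yet)
step 3: append 9 -> window=[14, 18, 9] (not full yet)
step 4: append 23 -> window=[14, 18, 9, 23] -> max=23
step 5: append 1 -> window=[18, 9, 23, 1] -> max=23
step 6: append 3 -> window=[9, 23, 1, 3] -> max=23
step 7: append 7 -> window=[23, 1, 3, 7] -> max=23
step 8: append 15 -> window=[1, 3, 7, 15] -> max=15
step 9: append 4 -> window=[3, 7, 15, 4] -> max=15
step 10: append 4 -> window=[7, 15, 4, 4] -> max=15
step 11: append 1 -> window=[15, 4, 4, 1] -> max=15

Answer: 23 23 23 23 15 15 15 15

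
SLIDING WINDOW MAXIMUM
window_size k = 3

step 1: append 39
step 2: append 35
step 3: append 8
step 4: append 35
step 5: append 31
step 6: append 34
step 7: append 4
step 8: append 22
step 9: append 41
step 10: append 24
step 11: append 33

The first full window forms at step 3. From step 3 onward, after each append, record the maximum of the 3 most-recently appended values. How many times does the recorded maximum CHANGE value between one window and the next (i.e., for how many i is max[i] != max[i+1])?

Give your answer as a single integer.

step 1: append 39 -> window=[39] (not full yet)
step 2: append 35 -> window=[39, 35] (not full yet)
step 3: append 8 -> window=[39, 35, 8] -> max=39
step 4: append 35 -> window=[35, 8, 35] -> max=35
step 5: append 31 -> window=[8, 35, 31] -> max=35
step 6: append 34 -> window=[35, 31, 34] -> max=35
step 7: append 4 -> window=[31, 34, 4] -> max=34
step 8: append 22 -> window=[34, 4, 22] -> max=34
step 9: append 41 -> window=[4, 22, 41] -> max=41
step 10: append 24 -> window=[22, 41, 24] -> max=41
step 11: append 33 -> window=[41, 24, 33] -> max=41
Recorded maximums: 39 35 35 35 34 34 41 41 41
Changes between consecutive maximums: 3

Answer: 3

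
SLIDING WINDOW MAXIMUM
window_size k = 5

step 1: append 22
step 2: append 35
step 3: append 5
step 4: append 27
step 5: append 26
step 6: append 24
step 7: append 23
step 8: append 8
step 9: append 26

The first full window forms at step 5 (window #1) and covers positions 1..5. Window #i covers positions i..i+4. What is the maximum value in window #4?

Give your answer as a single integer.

step 1: append 22 -> window=[22] (not full yet)
step 2: append 35 -> window=[22, 35] (not full yet)
step 3: append 5 -> window=[22, 35, 5] (not full yet)
step 4: append 27 -> window=[22, 35, 5, 27] (not full yet)
step 5: append 26 -> window=[22, 35, 5, 27, 26] -> max=35
step 6: append 24 -> window=[35, 5, 27, 26, 24] -> max=35
step 7: append 23 -> window=[5, 27, 26, 24, 23] -> max=27
step 8: append 8 -> window=[27, 26, 24, 23, 8] -> max=27
Window #4 max = 27

Answer: 27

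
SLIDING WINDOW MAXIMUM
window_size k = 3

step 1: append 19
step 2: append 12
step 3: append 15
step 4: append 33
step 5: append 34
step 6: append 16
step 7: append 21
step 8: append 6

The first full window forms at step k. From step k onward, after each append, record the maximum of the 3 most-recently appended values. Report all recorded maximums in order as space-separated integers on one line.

Answer: 19 33 34 34 34 21

Derivation:
step 1: append 19 -> window=[19] (not full yet)
step 2: append 12 -> window=[19, 12] (not full yet)
step 3: append 15 -> window=[19, 12, 15] -> max=19
step 4: append 33 -> window=[12, 15, 33] -> max=33
step 5: append 34 -> window=[15, 33, 34] -> max=34
step 6: append 16 -> window=[33, 34, 16] -> max=34
step 7: append 21 -> window=[34, 16, 21] -> max=34
step 8: append 6 -> window=[16, 21, 6] -> max=21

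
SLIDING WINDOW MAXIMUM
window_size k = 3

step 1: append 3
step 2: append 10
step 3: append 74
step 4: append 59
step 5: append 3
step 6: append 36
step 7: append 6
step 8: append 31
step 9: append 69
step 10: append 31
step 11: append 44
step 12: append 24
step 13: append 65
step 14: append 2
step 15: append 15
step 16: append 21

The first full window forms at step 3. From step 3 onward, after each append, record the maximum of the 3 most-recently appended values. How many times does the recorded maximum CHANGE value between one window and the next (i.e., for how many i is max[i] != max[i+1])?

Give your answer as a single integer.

Answer: 6

Derivation:
step 1: append 3 -> window=[3] (not full yet)
step 2: append 10 -> window=[3, 10] (not full yet)
step 3: append 74 -> window=[3, 10, 74] -> max=74
step 4: append 59 -> window=[10, 74, 59] -> max=74
step 5: append 3 -> window=[74, 59, 3] -> max=74
step 6: append 36 -> window=[59, 3, 36] -> max=59
step 7: append 6 -> window=[3, 36, 6] -> max=36
step 8: append 31 -> window=[36, 6, 31] -> max=36
step 9: append 69 -> window=[6, 31, 69] -> max=69
step 10: append 31 -> window=[31, 69, 31] -> max=69
step 11: append 44 -> window=[69, 31, 44] -> max=69
step 12: append 24 -> window=[31, 44, 24] -> max=44
step 13: append 65 -> window=[44, 24, 65] -> max=65
step 14: append 2 -> window=[24, 65, 2] -> max=65
step 15: append 15 -> window=[65, 2, 15] -> max=65
step 16: append 21 -> window=[2, 15, 21] -> max=21
Recorded maximums: 74 74 74 59 36 36 69 69 69 44 65 65 65 21
Changes between consecutive maximums: 6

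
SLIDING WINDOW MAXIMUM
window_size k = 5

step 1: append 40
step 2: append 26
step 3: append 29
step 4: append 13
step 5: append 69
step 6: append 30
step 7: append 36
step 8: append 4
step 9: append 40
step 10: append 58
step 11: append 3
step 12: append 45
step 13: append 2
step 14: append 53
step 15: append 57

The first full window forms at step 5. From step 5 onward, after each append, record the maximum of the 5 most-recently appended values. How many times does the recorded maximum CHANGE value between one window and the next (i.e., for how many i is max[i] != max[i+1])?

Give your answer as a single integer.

step 1: append 40 -> window=[40] (not full yet)
step 2: append 26 -> window=[40, 26] (not full yet)
step 3: append 29 -> window=[40, 26, 29] (not full yet)
step 4: append 13 -> window=[40, 26, 29, 13] (not full yet)
step 5: append 69 -> window=[40, 26, 29, 13, 69] -> max=69
step 6: append 30 -> window=[26, 29, 13, 69, 30] -> max=69
step 7: append 36 -> window=[29, 13, 69, 30, 36] -> max=69
step 8: append 4 -> window=[13, 69, 30, 36, 4] -> max=69
step 9: append 40 -> window=[69, 30, 36, 4, 40] -> max=69
step 10: append 58 -> window=[30, 36, 4, 40, 58] -> max=58
step 11: append 3 -> window=[36, 4, 40, 58, 3] -> max=58
step 12: append 45 -> window=[4, 40, 58, 3, 45] -> max=58
step 13: append 2 -> window=[40, 58, 3, 45, 2] -> max=58
step 14: append 53 -> window=[58, 3, 45, 2, 53] -> max=58
step 15: append 57 -> window=[3, 45, 2, 53, 57] -> max=57
Recorded maximums: 69 69 69 69 69 58 58 58 58 58 57
Changes between consecutive maximums: 2

Answer: 2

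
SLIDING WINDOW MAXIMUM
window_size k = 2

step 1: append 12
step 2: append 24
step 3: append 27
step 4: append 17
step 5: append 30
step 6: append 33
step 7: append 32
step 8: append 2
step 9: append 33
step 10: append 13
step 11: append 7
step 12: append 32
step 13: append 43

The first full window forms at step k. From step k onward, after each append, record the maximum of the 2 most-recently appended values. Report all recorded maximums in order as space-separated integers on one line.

Answer: 24 27 27 30 33 33 32 33 33 13 32 43

Derivation:
step 1: append 12 -> window=[12] (not full yet)
step 2: append 24 -> window=[12, 24] -> max=24
step 3: append 27 -> window=[24, 27] -> max=27
step 4: append 17 -> window=[27, 17] -> max=27
step 5: append 30 -> window=[17, 30] -> max=30
step 6: append 33 -> window=[30, 33] -> max=33
step 7: append 32 -> window=[33, 32] -> max=33
step 8: append 2 -> window=[32, 2] -> max=32
step 9: append 33 -> window=[2, 33] -> max=33
step 10: append 13 -> window=[33, 13] -> max=33
step 11: append 7 -> window=[13, 7] -> max=13
step 12: append 32 -> window=[7, 32] -> max=32
step 13: append 43 -> window=[32, 43] -> max=43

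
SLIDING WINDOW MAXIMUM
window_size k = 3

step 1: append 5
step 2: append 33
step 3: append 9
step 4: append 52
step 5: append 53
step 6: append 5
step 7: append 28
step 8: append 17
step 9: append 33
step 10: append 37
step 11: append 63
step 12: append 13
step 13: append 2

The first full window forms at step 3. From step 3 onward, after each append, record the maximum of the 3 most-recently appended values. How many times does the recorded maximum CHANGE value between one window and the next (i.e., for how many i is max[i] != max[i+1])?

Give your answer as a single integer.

step 1: append 5 -> window=[5] (not full yet)
step 2: append 33 -> window=[5, 33] (not full yet)
step 3: append 9 -> window=[5, 33, 9] -> max=33
step 4: append 52 -> window=[33, 9, 52] -> max=52
step 5: append 53 -> window=[9, 52, 53] -> max=53
step 6: append 5 -> window=[52, 53, 5] -> max=53
step 7: append 28 -> window=[53, 5, 28] -> max=53
step 8: append 17 -> window=[5, 28, 17] -> max=28
step 9: append 33 -> window=[28, 17, 33] -> max=33
step 10: append 37 -> window=[17, 33, 37] -> max=37
step 11: append 63 -> window=[33, 37, 63] -> max=63
step 12: append 13 -> window=[37, 63, 13] -> max=63
step 13: append 2 -> window=[63, 13, 2] -> max=63
Recorded maximums: 33 52 53 53 53 28 33 37 63 63 63
Changes between consecutive maximums: 6

Answer: 6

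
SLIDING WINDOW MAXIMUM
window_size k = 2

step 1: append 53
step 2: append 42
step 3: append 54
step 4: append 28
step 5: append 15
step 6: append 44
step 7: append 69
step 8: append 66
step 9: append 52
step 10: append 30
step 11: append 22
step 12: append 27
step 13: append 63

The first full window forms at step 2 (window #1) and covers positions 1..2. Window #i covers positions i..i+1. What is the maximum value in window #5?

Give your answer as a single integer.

step 1: append 53 -> window=[53] (not full yet)
step 2: append 42 -> window=[53, 42] -> max=53
step 3: append 54 -> window=[42, 54] -> max=54
step 4: append 28 -> window=[54, 28] -> max=54
step 5: append 15 -> window=[28, 15] -> max=28
step 6: append 44 -> window=[15, 44] -> max=44
Window #5 max = 44

Answer: 44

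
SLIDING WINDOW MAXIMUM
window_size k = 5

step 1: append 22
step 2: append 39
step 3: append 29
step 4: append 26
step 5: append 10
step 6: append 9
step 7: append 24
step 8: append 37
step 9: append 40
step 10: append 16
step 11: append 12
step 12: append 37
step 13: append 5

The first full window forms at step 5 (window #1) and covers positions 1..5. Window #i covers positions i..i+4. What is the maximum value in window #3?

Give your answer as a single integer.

step 1: append 22 -> window=[22] (not full yet)
step 2: append 39 -> window=[22, 39] (not full yet)
step 3: append 29 -> window=[22, 39, 29] (not full yet)
step 4: append 26 -> window=[22, 39, 29, 26] (not full yet)
step 5: append 10 -> window=[22, 39, 29, 26, 10] -> max=39
step 6: append 9 -> window=[39, 29, 26, 10, 9] -> max=39
step 7: append 24 -> window=[29, 26, 10, 9, 24] -> max=29
Window #3 max = 29

Answer: 29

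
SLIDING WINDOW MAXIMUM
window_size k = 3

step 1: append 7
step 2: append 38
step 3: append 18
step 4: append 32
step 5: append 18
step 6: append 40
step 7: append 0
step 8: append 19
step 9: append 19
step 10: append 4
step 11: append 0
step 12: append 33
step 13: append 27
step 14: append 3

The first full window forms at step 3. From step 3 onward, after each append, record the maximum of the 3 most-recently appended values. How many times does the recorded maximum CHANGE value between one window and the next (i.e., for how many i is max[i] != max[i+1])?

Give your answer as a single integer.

step 1: append 7 -> window=[7] (not full yet)
step 2: append 38 -> window=[7, 38] (not full yet)
step 3: append 18 -> window=[7, 38, 18] -> max=38
step 4: append 32 -> window=[38, 18, 32] -> max=38
step 5: append 18 -> window=[18, 32, 18] -> max=32
step 6: append 40 -> window=[32, 18, 40] -> max=40
step 7: append 0 -> window=[18, 40, 0] -> max=40
step 8: append 19 -> window=[40, 0, 19] -> max=40
step 9: append 19 -> window=[0, 19, 19] -> max=19
step 10: append 4 -> window=[19, 19, 4] -> max=19
step 11: append 0 -> window=[19, 4, 0] -> max=19
step 12: append 33 -> window=[4, 0, 33] -> max=33
step 13: append 27 -> window=[0, 33, 27] -> max=33
step 14: append 3 -> window=[33, 27, 3] -> max=33
Recorded maximums: 38 38 32 40 40 40 19 19 19 33 33 33
Changes between consecutive maximums: 4

Answer: 4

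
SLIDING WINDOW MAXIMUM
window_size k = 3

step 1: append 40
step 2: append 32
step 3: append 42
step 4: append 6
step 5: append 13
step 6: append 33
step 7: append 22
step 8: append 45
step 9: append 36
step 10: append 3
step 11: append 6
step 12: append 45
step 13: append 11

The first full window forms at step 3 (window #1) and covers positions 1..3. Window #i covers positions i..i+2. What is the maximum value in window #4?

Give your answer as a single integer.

Answer: 33

Derivation:
step 1: append 40 -> window=[40] (not full yet)
step 2: append 32 -> window=[40, 32] (not full yet)
step 3: append 42 -> window=[40, 32, 42] -> max=42
step 4: append 6 -> window=[32, 42, 6] -> max=42
step 5: append 13 -> window=[42, 6, 13] -> max=42
step 6: append 33 -> window=[6, 13, 33] -> max=33
Window #4 max = 33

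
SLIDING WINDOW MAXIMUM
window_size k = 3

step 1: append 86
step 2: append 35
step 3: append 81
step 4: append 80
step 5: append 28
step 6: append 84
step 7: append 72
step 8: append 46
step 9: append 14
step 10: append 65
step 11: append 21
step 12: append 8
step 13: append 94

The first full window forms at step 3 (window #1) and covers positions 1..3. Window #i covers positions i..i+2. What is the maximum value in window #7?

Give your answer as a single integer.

Answer: 72

Derivation:
step 1: append 86 -> window=[86] (not full yet)
step 2: append 35 -> window=[86, 35] (not full yet)
step 3: append 81 -> window=[86, 35, 81] -> max=86
step 4: append 80 -> window=[35, 81, 80] -> max=81
step 5: append 28 -> window=[81, 80, 28] -> max=81
step 6: append 84 -> window=[80, 28, 84] -> max=84
step 7: append 72 -> window=[28, 84, 72] -> max=84
step 8: append 46 -> window=[84, 72, 46] -> max=84
step 9: append 14 -> window=[72, 46, 14] -> max=72
Window #7 max = 72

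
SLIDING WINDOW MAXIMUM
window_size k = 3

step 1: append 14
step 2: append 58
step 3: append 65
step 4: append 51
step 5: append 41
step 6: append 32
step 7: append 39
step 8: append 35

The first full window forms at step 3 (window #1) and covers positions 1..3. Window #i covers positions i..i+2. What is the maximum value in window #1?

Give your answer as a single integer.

Answer: 65

Derivation:
step 1: append 14 -> window=[14] (not full yet)
step 2: append 58 -> window=[14, 58] (not full yet)
step 3: append 65 -> window=[14, 58, 65] -> max=65
Window #1 max = 65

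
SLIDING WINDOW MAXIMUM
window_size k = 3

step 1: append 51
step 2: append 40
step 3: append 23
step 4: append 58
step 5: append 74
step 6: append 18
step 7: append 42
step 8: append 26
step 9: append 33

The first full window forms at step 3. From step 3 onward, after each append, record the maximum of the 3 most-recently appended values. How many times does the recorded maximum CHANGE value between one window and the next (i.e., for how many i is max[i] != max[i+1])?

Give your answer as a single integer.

Answer: 3

Derivation:
step 1: append 51 -> window=[51] (not full yet)
step 2: append 40 -> window=[51, 40] (not full yet)
step 3: append 23 -> window=[51, 40, 23] -> max=51
step 4: append 58 -> window=[40, 23, 58] -> max=58
step 5: append 74 -> window=[23, 58, 74] -> max=74
step 6: append 18 -> window=[58, 74, 18] -> max=74
step 7: append 42 -> window=[74, 18, 42] -> max=74
step 8: append 26 -> window=[18, 42, 26] -> max=42
step 9: append 33 -> window=[42, 26, 33] -> max=42
Recorded maximums: 51 58 74 74 74 42 42
Changes between consecutive maximums: 3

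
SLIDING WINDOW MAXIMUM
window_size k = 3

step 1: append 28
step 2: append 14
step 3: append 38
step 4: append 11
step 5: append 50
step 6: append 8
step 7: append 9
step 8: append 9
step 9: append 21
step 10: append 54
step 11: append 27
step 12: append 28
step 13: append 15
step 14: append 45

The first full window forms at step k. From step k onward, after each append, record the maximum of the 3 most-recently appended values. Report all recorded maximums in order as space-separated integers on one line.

Answer: 38 38 50 50 50 9 21 54 54 54 28 45

Derivation:
step 1: append 28 -> window=[28] (not full yet)
step 2: append 14 -> window=[28, 14] (not full yet)
step 3: append 38 -> window=[28, 14, 38] -> max=38
step 4: append 11 -> window=[14, 38, 11] -> max=38
step 5: append 50 -> window=[38, 11, 50] -> max=50
step 6: append 8 -> window=[11, 50, 8] -> max=50
step 7: append 9 -> window=[50, 8, 9] -> max=50
step 8: append 9 -> window=[8, 9, 9] -> max=9
step 9: append 21 -> window=[9, 9, 21] -> max=21
step 10: append 54 -> window=[9, 21, 54] -> max=54
step 11: append 27 -> window=[21, 54, 27] -> max=54
step 12: append 28 -> window=[54, 27, 28] -> max=54
step 13: append 15 -> window=[27, 28, 15] -> max=28
step 14: append 45 -> window=[28, 15, 45] -> max=45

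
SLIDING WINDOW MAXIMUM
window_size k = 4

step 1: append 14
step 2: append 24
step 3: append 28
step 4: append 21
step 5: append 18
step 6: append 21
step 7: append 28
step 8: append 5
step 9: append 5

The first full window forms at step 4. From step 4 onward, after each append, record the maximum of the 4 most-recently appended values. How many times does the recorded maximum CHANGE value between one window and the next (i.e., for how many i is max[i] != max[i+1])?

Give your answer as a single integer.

Answer: 0

Derivation:
step 1: append 14 -> window=[14] (not full yet)
step 2: append 24 -> window=[14, 24] (not full yet)
step 3: append 28 -> window=[14, 24, 28] (not full yet)
step 4: append 21 -> window=[14, 24, 28, 21] -> max=28
step 5: append 18 -> window=[24, 28, 21, 18] -> max=28
step 6: append 21 -> window=[28, 21, 18, 21] -> max=28
step 7: append 28 -> window=[21, 18, 21, 28] -> max=28
step 8: append 5 -> window=[18, 21, 28, 5] -> max=28
step 9: append 5 -> window=[21, 28, 5, 5] -> max=28
Recorded maximums: 28 28 28 28 28 28
Changes between consecutive maximums: 0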